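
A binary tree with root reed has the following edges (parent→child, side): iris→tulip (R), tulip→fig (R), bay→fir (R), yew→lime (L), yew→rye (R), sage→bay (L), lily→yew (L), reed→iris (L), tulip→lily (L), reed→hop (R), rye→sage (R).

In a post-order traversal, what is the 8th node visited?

fig

Post-order visits the left subtree, then the right subtree, then the node.
At reed: go left to iris.
  At iris: no left child.
  At iris: go right to tulip.
    At tulip: go left to lily.
      At lily: go left to yew.
        At yew: go left to lime.
          lime is a leaf — visit lime.
        At yew: go right to rye.
          At rye: no left child.
          At rye: go right to sage.
            At sage: go left to bay.
              At bay: no left child.
              At bay: go right to fir.
                fir is a leaf — visit fir.
              Visit bay.
            At sage: no right child.
            Visit sage.
          Visit rye.
        Visit yew.
      At lily: no right child.
      Visit lily.
    At tulip: go right to fig.
      fig is a leaf — visit fig.
    Visit tulip.
  Visit iris.
At reed: go right to hop.
  hop is a leaf — visit hop.
Visit reed.
Full post-order sequence: lime, fir, bay, sage, rye, yew, lily, fig, tulip, iris, hop, reed.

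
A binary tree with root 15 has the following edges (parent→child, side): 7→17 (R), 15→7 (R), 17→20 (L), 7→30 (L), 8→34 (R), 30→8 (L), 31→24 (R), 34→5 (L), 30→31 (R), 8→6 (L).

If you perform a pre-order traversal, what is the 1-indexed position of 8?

Pre-order visits the node, then its left subtree, then its right subtree.
Visit 15.
At 15: no left child.
At 15: go right to 7.
  Visit 7.
  At 7: go left to 30.
    Visit 30.
    At 30: go left to 8.
      Visit 8.
      At 8: go left to 6.
        6 is a leaf — visit 6.
      At 8: go right to 34.
        Visit 34.
        At 34: go left to 5.
          5 is a leaf — visit 5.
        At 34: no right child.
    At 30: go right to 31.
      Visit 31.
      At 31: no left child.
      At 31: go right to 24.
        24 is a leaf — visit 24.
  At 7: go right to 17.
    Visit 17.
    At 17: go left to 20.
      20 is a leaf — visit 20.
    At 17: no right child.
Full pre-order sequence: 15, 7, 30, 8, 6, 34, 5, 31, 24, 17, 20.

4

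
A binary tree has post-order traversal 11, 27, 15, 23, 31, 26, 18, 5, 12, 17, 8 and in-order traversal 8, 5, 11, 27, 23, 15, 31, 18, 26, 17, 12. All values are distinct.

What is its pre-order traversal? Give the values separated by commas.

8, 17, 5, 18, 31, 23, 27, 11, 15, 26, 12

The last element of post-order is the root; it splits in-order into left and right subtrees.
Root 8: left subtree has 0 nodes { }, right has 10 {5, 11, 27, 23, 15, 31, 18, 26, 17, 12}.
  Root 17: left subtree has 8 nodes {5, 11, 27, 23, 15, 31, 18, 26}, right has 1 {12}.
    Root 5: left subtree has 0 nodes { }, right has 7 {11, 27, 23, 15, 31, 18, 26}.
      Root 18: left subtree has 5 nodes {11, 27, 23, 15, 31}, right has 1 {26}.
        Root 31: left subtree has 4 nodes {11, 27, 23, 15}, right has 0 { }.
          Root 23: left subtree has 2 nodes {11, 27}, right has 1 {15}.
            Root 27: left subtree has 1 node {11}, right has 0 { }.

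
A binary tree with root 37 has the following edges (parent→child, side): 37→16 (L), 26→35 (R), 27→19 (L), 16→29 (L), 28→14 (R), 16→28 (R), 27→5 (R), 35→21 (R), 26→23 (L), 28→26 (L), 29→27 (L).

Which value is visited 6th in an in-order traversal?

23

In-order visits the left subtree, then the node, then the right subtree.
At 37: go left to 16.
  At 16: go left to 29.
    At 29: go left to 27.
      At 27: go left to 19.
        19 is a leaf — visit 19.
      Visit 27.
      At 27: go right to 5.
        5 is a leaf — visit 5.
    Visit 29.
    At 29: no right child.
  Visit 16.
  At 16: go right to 28.
    At 28: go left to 26.
      At 26: go left to 23.
        23 is a leaf — visit 23.
      Visit 26.
      At 26: go right to 35.
        At 35: no left child.
        Visit 35.
        At 35: go right to 21.
          21 is a leaf — visit 21.
    Visit 28.
    At 28: go right to 14.
      14 is a leaf — visit 14.
Visit 37.
At 37: no right child.
Full in-order sequence: 19, 27, 5, 29, 16, 23, 26, 35, 21, 28, 14, 37.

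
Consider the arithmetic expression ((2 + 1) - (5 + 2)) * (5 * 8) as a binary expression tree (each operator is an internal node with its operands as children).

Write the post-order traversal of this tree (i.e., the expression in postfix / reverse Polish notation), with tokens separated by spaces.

Post-order on an expression tree gives postfix notation: for each operator, emit left operand, right operand, then the operator.

2 1 + 5 2 + - 5 8 * *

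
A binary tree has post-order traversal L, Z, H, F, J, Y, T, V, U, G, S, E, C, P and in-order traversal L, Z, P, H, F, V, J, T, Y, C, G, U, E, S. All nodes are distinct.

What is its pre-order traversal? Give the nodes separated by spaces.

P Z L C V F H T J Y E G U S

The last element of post-order is the root; it splits in-order into left and right subtrees.
Root P: left subtree has 2 nodes {L, Z}, right has 11 {H, F, V, J, T, Y, C, G, U, E, S}.
  Root Z: left subtree has 1 node {L}, right has 0 { }.
  Root C: left subtree has 6 nodes {H, F, V, J, T, Y}, right has 4 {G, U, E, S}.
    Root V: left subtree has 2 nodes {H, F}, right has 3 {J, T, Y}.
      Root F: left subtree has 1 node {H}, right has 0 { }.
      Root T: left subtree has 1 node {J}, right has 1 {Y}.
    Root E: left subtree has 2 nodes {G, U}, right has 1 {S}.
      Root G: left subtree has 0 nodes { }, right has 1 {U}.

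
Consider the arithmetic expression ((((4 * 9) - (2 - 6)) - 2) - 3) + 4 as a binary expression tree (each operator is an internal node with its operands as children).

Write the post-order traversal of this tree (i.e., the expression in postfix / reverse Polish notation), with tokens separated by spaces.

4 9 * 2 6 - - 2 - 3 - 4 +

Post-order on an expression tree gives postfix notation: for each operator, emit left operand, right operand, then the operator.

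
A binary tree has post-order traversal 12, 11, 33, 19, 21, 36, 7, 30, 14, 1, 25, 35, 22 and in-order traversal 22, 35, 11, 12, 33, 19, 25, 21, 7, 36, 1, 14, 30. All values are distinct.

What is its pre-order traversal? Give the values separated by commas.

22, 35, 25, 19, 33, 11, 12, 1, 7, 21, 36, 14, 30

The last element of post-order is the root; it splits in-order into left and right subtrees.
Root 22: left subtree has 0 nodes { }, right has 12 {35, 11, 12, 33, 19, 25, 21, 7, 36, 1, 14, 30}.
  Root 35: left subtree has 0 nodes { }, right has 11 {11, 12, 33, 19, 25, 21, 7, 36, 1, 14, 30}.
    Root 25: left subtree has 4 nodes {11, 12, 33, 19}, right has 6 {21, 7, 36, 1, 14, 30}.
      Root 19: left subtree has 3 nodes {11, 12, 33}, right has 0 { }.
        Root 33: left subtree has 2 nodes {11, 12}, right has 0 { }.
          Root 11: left subtree has 0 nodes { }, right has 1 {12}.
      Root 1: left subtree has 3 nodes {21, 7, 36}, right has 2 {14, 30}.
        Root 7: left subtree has 1 node {21}, right has 1 {36}.
        Root 14: left subtree has 0 nodes { }, right has 1 {30}.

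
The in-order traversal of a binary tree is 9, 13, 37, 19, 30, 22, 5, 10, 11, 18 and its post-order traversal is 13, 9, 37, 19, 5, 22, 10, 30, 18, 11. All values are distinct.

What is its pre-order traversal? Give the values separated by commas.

The last element of post-order is the root; it splits in-order into left and right subtrees.
Root 11: left subtree has 8 nodes {9, 13, 37, 19, 30, 22, 5, 10}, right has 1 {18}.
  Root 30: left subtree has 4 nodes {9, 13, 37, 19}, right has 3 {22, 5, 10}.
    Root 19: left subtree has 3 nodes {9, 13, 37}, right has 0 { }.
      Root 37: left subtree has 2 nodes {9, 13}, right has 0 { }.
        Root 9: left subtree has 0 nodes { }, right has 1 {13}.
    Root 10: left subtree has 2 nodes {22, 5}, right has 0 { }.
      Root 22: left subtree has 0 nodes { }, right has 1 {5}.

11, 30, 19, 37, 9, 13, 10, 22, 5, 18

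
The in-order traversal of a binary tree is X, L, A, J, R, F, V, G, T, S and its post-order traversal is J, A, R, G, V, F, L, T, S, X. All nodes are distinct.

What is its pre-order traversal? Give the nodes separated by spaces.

The last element of post-order is the root; it splits in-order into left and right subtrees.
Root X: left subtree has 0 nodes { }, right has 9 {L, A, J, R, F, V, G, T, S}.
  Root S: left subtree has 8 nodes {L, A, J, R, F, V, G, T}, right has 0 { }.
    Root T: left subtree has 7 nodes {L, A, J, R, F, V, G}, right has 0 { }.
      Root L: left subtree has 0 nodes { }, right has 6 {A, J, R, F, V, G}.
        Root F: left subtree has 3 nodes {A, J, R}, right has 2 {V, G}.
          Root R: left subtree has 2 nodes {A, J}, right has 0 { }.
            Root A: left subtree has 0 nodes { }, right has 1 {J}.
          Root V: left subtree has 0 nodes { }, right has 1 {G}.

X S T L F R A J V G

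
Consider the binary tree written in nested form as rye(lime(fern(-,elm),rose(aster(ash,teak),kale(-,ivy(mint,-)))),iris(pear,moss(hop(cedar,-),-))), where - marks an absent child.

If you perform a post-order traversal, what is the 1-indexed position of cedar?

12

Post-order visits the left subtree, then the right subtree, then the node.
At rye: go left to lime.
  At lime: go left to fern.
    At fern: no left child.
    At fern: go right to elm.
      elm is a leaf — visit elm.
    Visit fern.
  At lime: go right to rose.
    At rose: go left to aster.
      At aster: go left to ash.
        ash is a leaf — visit ash.
      At aster: go right to teak.
        teak is a leaf — visit teak.
      Visit aster.
    At rose: go right to kale.
      At kale: no left child.
      At kale: go right to ivy.
        At ivy: go left to mint.
          mint is a leaf — visit mint.
        At ivy: no right child.
        Visit ivy.
      Visit kale.
    Visit rose.
  Visit lime.
At rye: go right to iris.
  At iris: go left to pear.
    pear is a leaf — visit pear.
  At iris: go right to moss.
    At moss: go left to hop.
      At hop: go left to cedar.
        cedar is a leaf — visit cedar.
      At hop: no right child.
      Visit hop.
    At moss: no right child.
    Visit moss.
  Visit iris.
Visit rye.
Full post-order sequence: elm, fern, ash, teak, aster, mint, ivy, kale, rose, lime, pear, cedar, hop, moss, iris, rye.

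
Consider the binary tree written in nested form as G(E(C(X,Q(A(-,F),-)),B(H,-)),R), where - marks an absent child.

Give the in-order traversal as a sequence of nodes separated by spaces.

In-order visits the left subtree, then the node, then the right subtree.
At G: go left to E.
  At E: go left to C.
    At C: go left to X.
      X is a leaf — visit X.
    Visit C.
    At C: go right to Q.
      At Q: go left to A.
        At A: no left child.
        Visit A.
        At A: go right to F.
          F is a leaf — visit F.
      Visit Q.
      At Q: no right child.
  Visit E.
  At E: go right to B.
    At B: go left to H.
      H is a leaf — visit H.
    Visit B.
    At B: no right child.
Visit G.
At G: go right to R.
  R is a leaf — visit R.

X C A F Q E H B G R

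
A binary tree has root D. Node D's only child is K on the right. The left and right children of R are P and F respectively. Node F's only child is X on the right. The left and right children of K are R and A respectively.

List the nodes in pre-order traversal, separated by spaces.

Pre-order visits the node, then its left subtree, then its right subtree.
Visit D.
At D: no left child.
At D: go right to K.
  Visit K.
  At K: go left to R.
    Visit R.
    At R: go left to P.
      P is a leaf — visit P.
    At R: go right to F.
      Visit F.
      At F: no left child.
      At F: go right to X.
        X is a leaf — visit X.
  At K: go right to A.
    A is a leaf — visit A.

D K R P F X A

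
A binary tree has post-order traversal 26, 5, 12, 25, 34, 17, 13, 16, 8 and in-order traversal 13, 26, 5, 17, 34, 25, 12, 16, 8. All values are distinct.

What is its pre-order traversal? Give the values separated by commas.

The last element of post-order is the root; it splits in-order into left and right subtrees.
Root 8: left subtree has 8 nodes {13, 26, 5, 17, 34, 25, 12, 16}, right has 0 { }.
  Root 16: left subtree has 7 nodes {13, 26, 5, 17, 34, 25, 12}, right has 0 { }.
    Root 13: left subtree has 0 nodes { }, right has 6 {26, 5, 17, 34, 25, 12}.
      Root 17: left subtree has 2 nodes {26, 5}, right has 3 {34, 25, 12}.
        Root 5: left subtree has 1 node {26}, right has 0 { }.
        Root 34: left subtree has 0 nodes { }, right has 2 {25, 12}.
          Root 25: left subtree has 0 nodes { }, right has 1 {12}.

8, 16, 13, 17, 5, 26, 34, 25, 12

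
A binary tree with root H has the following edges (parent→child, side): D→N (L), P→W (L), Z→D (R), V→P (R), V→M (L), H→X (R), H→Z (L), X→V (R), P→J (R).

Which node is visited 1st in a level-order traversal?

H

Level-order visits nodes level by level from the root, left to right within each level.
Level 0: H
Level 1: Z, X
Level 2: D, V
Level 3: N, M, P
Level 4: W, J
Full level-order sequence: H, Z, X, D, V, N, M, P, W, J.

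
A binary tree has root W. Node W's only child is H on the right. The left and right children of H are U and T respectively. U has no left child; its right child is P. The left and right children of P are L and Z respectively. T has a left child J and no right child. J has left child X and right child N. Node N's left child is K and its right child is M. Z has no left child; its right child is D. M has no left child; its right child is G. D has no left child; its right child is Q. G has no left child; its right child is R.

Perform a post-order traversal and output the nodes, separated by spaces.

L Q D Z P U X K R G M N J T H W

Post-order visits the left subtree, then the right subtree, then the node.
At W: no left child.
At W: go right to H.
  At H: go left to U.
    At U: no left child.
    At U: go right to P.
      At P: go left to L.
        L is a leaf — visit L.
      At P: go right to Z.
        At Z: no left child.
        At Z: go right to D.
          At D: no left child.
          At D: go right to Q.
            Q is a leaf — visit Q.
          Visit D.
        Visit Z.
      Visit P.
    Visit U.
  At H: go right to T.
    At T: go left to J.
      At J: go left to X.
        X is a leaf — visit X.
      At J: go right to N.
        At N: go left to K.
          K is a leaf — visit K.
        At N: go right to M.
          At M: no left child.
          At M: go right to G.
            At G: no left child.
            At G: go right to R.
              R is a leaf — visit R.
            Visit G.
          Visit M.
        Visit N.
      Visit J.
    At T: no right child.
    Visit T.
  Visit H.
Visit W.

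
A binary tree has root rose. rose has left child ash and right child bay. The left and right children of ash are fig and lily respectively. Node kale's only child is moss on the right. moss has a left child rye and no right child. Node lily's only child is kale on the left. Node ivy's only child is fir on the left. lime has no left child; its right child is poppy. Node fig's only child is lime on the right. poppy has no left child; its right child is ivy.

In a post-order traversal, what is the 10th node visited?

ash

Post-order visits the left subtree, then the right subtree, then the node.
At rose: go left to ash.
  At ash: go left to fig.
    At fig: no left child.
    At fig: go right to lime.
      At lime: no left child.
      At lime: go right to poppy.
        At poppy: no left child.
        At poppy: go right to ivy.
          At ivy: go left to fir.
            fir is a leaf — visit fir.
          At ivy: no right child.
          Visit ivy.
        Visit poppy.
      Visit lime.
    Visit fig.
  At ash: go right to lily.
    At lily: go left to kale.
      At kale: no left child.
      At kale: go right to moss.
        At moss: go left to rye.
          rye is a leaf — visit rye.
        At moss: no right child.
        Visit moss.
      Visit kale.
    At lily: no right child.
    Visit lily.
  Visit ash.
At rose: go right to bay.
  bay is a leaf — visit bay.
Visit rose.
Full post-order sequence: fir, ivy, poppy, lime, fig, rye, moss, kale, lily, ash, bay, rose.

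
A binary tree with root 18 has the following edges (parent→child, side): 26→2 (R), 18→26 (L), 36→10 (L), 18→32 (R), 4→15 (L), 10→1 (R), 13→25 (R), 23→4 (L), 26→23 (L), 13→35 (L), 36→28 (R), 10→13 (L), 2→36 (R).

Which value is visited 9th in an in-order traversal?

10

In-order visits the left subtree, then the node, then the right subtree.
At 18: go left to 26.
  At 26: go left to 23.
    At 23: go left to 4.
      At 4: go left to 15.
        15 is a leaf — visit 15.
      Visit 4.
      At 4: no right child.
    Visit 23.
    At 23: no right child.
  Visit 26.
  At 26: go right to 2.
    At 2: no left child.
    Visit 2.
    At 2: go right to 36.
      At 36: go left to 10.
        At 10: go left to 13.
          At 13: go left to 35.
            35 is a leaf — visit 35.
          Visit 13.
          At 13: go right to 25.
            25 is a leaf — visit 25.
        Visit 10.
        At 10: go right to 1.
          1 is a leaf — visit 1.
      Visit 36.
      At 36: go right to 28.
        28 is a leaf — visit 28.
Visit 18.
At 18: go right to 32.
  32 is a leaf — visit 32.
Full in-order sequence: 15, 4, 23, 26, 2, 35, 13, 25, 10, 1, 36, 28, 18, 32.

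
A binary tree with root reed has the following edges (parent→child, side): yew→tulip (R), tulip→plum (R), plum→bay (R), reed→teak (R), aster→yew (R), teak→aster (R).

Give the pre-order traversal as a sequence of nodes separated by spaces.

Pre-order visits the node, then its left subtree, then its right subtree.
Visit reed.
At reed: no left child.
At reed: go right to teak.
  Visit teak.
  At teak: no left child.
  At teak: go right to aster.
    Visit aster.
    At aster: no left child.
    At aster: go right to yew.
      Visit yew.
      At yew: no left child.
      At yew: go right to tulip.
        Visit tulip.
        At tulip: no left child.
        At tulip: go right to plum.
          Visit plum.
          At plum: no left child.
          At plum: go right to bay.
            bay is a leaf — visit bay.

reed teak aster yew tulip plum bay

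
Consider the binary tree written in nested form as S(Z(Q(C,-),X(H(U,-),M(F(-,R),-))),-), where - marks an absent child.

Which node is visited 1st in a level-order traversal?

Level-order visits nodes level by level from the root, left to right within each level.
Level 0: S
Level 1: Z
Level 2: Q, X
Level 3: C, H, M
Level 4: U, F
Level 5: R
Full level-order sequence: S, Z, Q, X, C, H, M, U, F, R.

S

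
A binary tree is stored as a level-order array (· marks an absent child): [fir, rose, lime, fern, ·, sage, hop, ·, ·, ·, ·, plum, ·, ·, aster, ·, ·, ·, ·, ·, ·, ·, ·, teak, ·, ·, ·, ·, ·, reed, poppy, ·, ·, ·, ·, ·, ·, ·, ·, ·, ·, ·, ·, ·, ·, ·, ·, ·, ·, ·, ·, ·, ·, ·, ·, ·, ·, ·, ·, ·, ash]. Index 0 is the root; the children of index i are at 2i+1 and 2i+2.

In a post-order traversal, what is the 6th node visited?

Post-order visits the left subtree, then the right subtree, then the node.
At fir: go left to rose.
  At rose: go left to fern.
    fern is a leaf — visit fern.
  At rose: no right child.
  Visit rose.
At fir: go right to lime.
  At lime: go left to sage.
    At sage: go left to plum.
      At plum: go left to teak.
        teak is a leaf — visit teak.
      At plum: no right child.
      Visit plum.
    At sage: no right child.
    Visit sage.
  At lime: go right to hop.
    At hop: no left child.
    At hop: go right to aster.
      At aster: go left to reed.
        At reed: no left child.
        At reed: go right to ash.
          ash is a leaf — visit ash.
        Visit reed.
      At aster: go right to poppy.
        poppy is a leaf — visit poppy.
      Visit aster.
    Visit hop.
  Visit lime.
Visit fir.
Full post-order sequence: fern, rose, teak, plum, sage, ash, reed, poppy, aster, hop, lime, fir.

ash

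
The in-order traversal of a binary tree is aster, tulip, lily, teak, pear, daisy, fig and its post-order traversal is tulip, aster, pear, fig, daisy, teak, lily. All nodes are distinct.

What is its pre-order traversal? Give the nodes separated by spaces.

The last element of post-order is the root; it splits in-order into left and right subtrees.
Root lily: left subtree has 2 nodes {aster, tulip}, right has 4 {teak, pear, daisy, fig}.
  Root aster: left subtree has 0 nodes { }, right has 1 {tulip}.
  Root teak: left subtree has 0 nodes { }, right has 3 {pear, daisy, fig}.
    Root daisy: left subtree has 1 node {pear}, right has 1 {fig}.

lily aster tulip teak daisy pear fig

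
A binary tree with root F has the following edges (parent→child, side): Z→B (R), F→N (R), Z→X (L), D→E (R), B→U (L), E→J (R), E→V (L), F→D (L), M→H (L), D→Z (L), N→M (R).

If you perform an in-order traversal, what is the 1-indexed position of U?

3

In-order visits the left subtree, then the node, then the right subtree.
At F: go left to D.
  At D: go left to Z.
    At Z: go left to X.
      X is a leaf — visit X.
    Visit Z.
    At Z: go right to B.
      At B: go left to U.
        U is a leaf — visit U.
      Visit B.
      At B: no right child.
  Visit D.
  At D: go right to E.
    At E: go left to V.
      V is a leaf — visit V.
    Visit E.
    At E: go right to J.
      J is a leaf — visit J.
Visit F.
At F: go right to N.
  At N: no left child.
  Visit N.
  At N: go right to M.
    At M: go left to H.
      H is a leaf — visit H.
    Visit M.
    At M: no right child.
Full in-order sequence: X, Z, U, B, D, V, E, J, F, N, H, M.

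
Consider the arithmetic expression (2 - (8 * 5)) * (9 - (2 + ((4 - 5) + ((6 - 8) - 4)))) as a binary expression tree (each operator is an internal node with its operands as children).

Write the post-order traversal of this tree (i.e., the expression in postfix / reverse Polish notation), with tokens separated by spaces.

Post-order on an expression tree gives postfix notation: for each operator, emit left operand, right operand, then the operator.

2 8 5 * - 9 2 4 5 - 6 8 - 4 - + + - *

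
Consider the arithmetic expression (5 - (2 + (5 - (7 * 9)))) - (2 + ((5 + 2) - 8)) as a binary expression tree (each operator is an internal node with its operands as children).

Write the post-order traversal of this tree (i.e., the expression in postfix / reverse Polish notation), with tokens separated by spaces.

5 2 5 7 9 * - + - 2 5 2 + 8 - + -

Post-order on an expression tree gives postfix notation: for each operator, emit left operand, right operand, then the operator.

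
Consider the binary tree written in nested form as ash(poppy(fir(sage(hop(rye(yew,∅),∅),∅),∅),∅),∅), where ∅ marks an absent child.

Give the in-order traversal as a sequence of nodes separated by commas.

yew, rye, hop, sage, fir, poppy, ash

In-order visits the left subtree, then the node, then the right subtree.
At ash: go left to poppy.
  At poppy: go left to fir.
    At fir: go left to sage.
      At sage: go left to hop.
        At hop: go left to rye.
          At rye: go left to yew.
            yew is a leaf — visit yew.
          Visit rye.
          At rye: no right child.
        Visit hop.
        At hop: no right child.
      Visit sage.
      At sage: no right child.
    Visit fir.
    At fir: no right child.
  Visit poppy.
  At poppy: no right child.
Visit ash.
At ash: no right child.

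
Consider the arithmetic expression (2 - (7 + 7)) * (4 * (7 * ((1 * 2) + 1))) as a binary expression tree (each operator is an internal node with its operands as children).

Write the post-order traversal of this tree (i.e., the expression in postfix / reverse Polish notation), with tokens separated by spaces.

2 7 7 + - 4 7 1 2 * 1 + * * *

Post-order on an expression tree gives postfix notation: for each operator, emit left operand, right operand, then the operator.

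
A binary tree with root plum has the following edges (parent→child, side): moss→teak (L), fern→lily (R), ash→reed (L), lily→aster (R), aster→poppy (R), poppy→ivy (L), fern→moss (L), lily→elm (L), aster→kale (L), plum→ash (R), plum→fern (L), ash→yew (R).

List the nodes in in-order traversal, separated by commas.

teak, moss, fern, elm, lily, kale, aster, ivy, poppy, plum, reed, ash, yew

In-order visits the left subtree, then the node, then the right subtree.
At plum: go left to fern.
  At fern: go left to moss.
    At moss: go left to teak.
      teak is a leaf — visit teak.
    Visit moss.
    At moss: no right child.
  Visit fern.
  At fern: go right to lily.
    At lily: go left to elm.
      elm is a leaf — visit elm.
    Visit lily.
    At lily: go right to aster.
      At aster: go left to kale.
        kale is a leaf — visit kale.
      Visit aster.
      At aster: go right to poppy.
        At poppy: go left to ivy.
          ivy is a leaf — visit ivy.
        Visit poppy.
        At poppy: no right child.
Visit plum.
At plum: go right to ash.
  At ash: go left to reed.
    reed is a leaf — visit reed.
  Visit ash.
  At ash: go right to yew.
    yew is a leaf — visit yew.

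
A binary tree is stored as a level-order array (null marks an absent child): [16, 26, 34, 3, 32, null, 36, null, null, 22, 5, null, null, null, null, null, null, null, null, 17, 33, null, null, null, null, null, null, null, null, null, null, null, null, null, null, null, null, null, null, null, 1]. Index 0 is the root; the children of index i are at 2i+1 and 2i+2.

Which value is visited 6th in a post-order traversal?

5

Post-order visits the left subtree, then the right subtree, then the node.
At 16: go left to 26.
  At 26: go left to 3.
    3 is a leaf — visit 3.
  At 26: go right to 32.
    At 32: go left to 22.
      At 22: go left to 17.
        At 17: no left child.
        At 17: go right to 1.
          1 is a leaf — visit 1.
        Visit 17.
      At 22: go right to 33.
        33 is a leaf — visit 33.
      Visit 22.
    At 32: go right to 5.
      5 is a leaf — visit 5.
    Visit 32.
  Visit 26.
At 16: go right to 34.
  At 34: no left child.
  At 34: go right to 36.
    36 is a leaf — visit 36.
  Visit 34.
Visit 16.
Full post-order sequence: 3, 1, 17, 33, 22, 5, 32, 26, 36, 34, 16.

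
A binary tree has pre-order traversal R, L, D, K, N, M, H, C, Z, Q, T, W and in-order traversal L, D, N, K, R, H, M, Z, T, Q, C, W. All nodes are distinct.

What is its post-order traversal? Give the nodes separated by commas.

The first element of pre-order is the root; it splits in-order into left and right subtrees.
Root R: left subtree has 4 nodes {L, D, N, K}, right has 7 {H, M, Z, T, Q, C, W}.
  Root L: left subtree has 0 nodes { }, right has 3 {D, N, K}.
    Root D: left subtree has 0 nodes { }, right has 2 {N, K}.
      Root K: left subtree has 1 node {N}, right has 0 { }.
  Root M: left subtree has 1 node {H}, right has 5 {Z, T, Q, C, W}.
    Root C: left subtree has 3 nodes {Z, T, Q}, right has 1 {W}.
      Root Z: left subtree has 0 nodes { }, right has 2 {T, Q}.
        Root Q: left subtree has 1 node {T}, right has 0 { }.

N, K, D, L, H, T, Q, Z, W, C, M, R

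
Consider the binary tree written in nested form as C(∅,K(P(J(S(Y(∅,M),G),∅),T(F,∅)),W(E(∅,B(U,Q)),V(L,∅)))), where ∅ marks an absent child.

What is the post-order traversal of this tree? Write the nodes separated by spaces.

Post-order visits the left subtree, then the right subtree, then the node.
At C: no left child.
At C: go right to K.
  At K: go left to P.
    At P: go left to J.
      At J: go left to S.
        At S: go left to Y.
          At Y: no left child.
          At Y: go right to M.
            M is a leaf — visit M.
          Visit Y.
        At S: go right to G.
          G is a leaf — visit G.
        Visit S.
      At J: no right child.
      Visit J.
    At P: go right to T.
      At T: go left to F.
        F is a leaf — visit F.
      At T: no right child.
      Visit T.
    Visit P.
  At K: go right to W.
    At W: go left to E.
      At E: no left child.
      At E: go right to B.
        At B: go left to U.
          U is a leaf — visit U.
        At B: go right to Q.
          Q is a leaf — visit Q.
        Visit B.
      Visit E.
    At W: go right to V.
      At V: go left to L.
        L is a leaf — visit L.
      At V: no right child.
      Visit V.
    Visit W.
  Visit K.
Visit C.

M Y G S J F T P U Q B E L V W K C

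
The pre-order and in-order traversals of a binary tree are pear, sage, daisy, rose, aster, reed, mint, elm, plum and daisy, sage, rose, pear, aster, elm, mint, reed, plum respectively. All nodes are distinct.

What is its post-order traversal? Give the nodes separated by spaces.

The first element of pre-order is the root; it splits in-order into left and right subtrees.
Root pear: left subtree has 3 nodes {daisy, sage, rose}, right has 5 {aster, elm, mint, reed, plum}.
  Root sage: left subtree has 1 node {daisy}, right has 1 {rose}.
  Root aster: left subtree has 0 nodes { }, right has 4 {elm, mint, reed, plum}.
    Root reed: left subtree has 2 nodes {elm, mint}, right has 1 {plum}.
      Root mint: left subtree has 1 node {elm}, right has 0 { }.

daisy rose sage elm mint plum reed aster pear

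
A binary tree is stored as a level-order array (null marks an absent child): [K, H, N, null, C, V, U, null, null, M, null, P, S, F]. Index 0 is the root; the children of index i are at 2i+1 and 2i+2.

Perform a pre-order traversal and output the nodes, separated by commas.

Pre-order visits the node, then its left subtree, then its right subtree.
Visit K.
At K: go left to H.
  Visit H.
  At H: no left child.
  At H: go right to C.
    Visit C.
    At C: go left to M.
      M is a leaf — visit M.
    At C: no right child.
At K: go right to N.
  Visit N.
  At N: go left to V.
    Visit V.
    At V: go left to P.
      P is a leaf — visit P.
    At V: go right to S.
      S is a leaf — visit S.
  At N: go right to U.
    Visit U.
    At U: go left to F.
      F is a leaf — visit F.
    At U: no right child.

K, H, C, M, N, V, P, S, U, F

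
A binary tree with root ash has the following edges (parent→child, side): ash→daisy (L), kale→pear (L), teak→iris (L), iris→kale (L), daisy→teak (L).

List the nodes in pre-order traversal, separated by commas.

ash, daisy, teak, iris, kale, pear

Pre-order visits the node, then its left subtree, then its right subtree.
Visit ash.
At ash: go left to daisy.
  Visit daisy.
  At daisy: go left to teak.
    Visit teak.
    At teak: go left to iris.
      Visit iris.
      At iris: go left to kale.
        Visit kale.
        At kale: go left to pear.
          pear is a leaf — visit pear.
        At kale: no right child.
      At iris: no right child.
    At teak: no right child.
  At daisy: no right child.
At ash: no right child.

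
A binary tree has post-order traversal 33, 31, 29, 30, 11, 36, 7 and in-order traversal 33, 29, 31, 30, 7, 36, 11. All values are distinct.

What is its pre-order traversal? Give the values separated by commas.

7, 30, 29, 33, 31, 36, 11

The last element of post-order is the root; it splits in-order into left and right subtrees.
Root 7: left subtree has 4 nodes {33, 29, 31, 30}, right has 2 {36, 11}.
  Root 30: left subtree has 3 nodes {33, 29, 31}, right has 0 { }.
    Root 29: left subtree has 1 node {33}, right has 1 {31}.
  Root 36: left subtree has 0 nodes { }, right has 1 {11}.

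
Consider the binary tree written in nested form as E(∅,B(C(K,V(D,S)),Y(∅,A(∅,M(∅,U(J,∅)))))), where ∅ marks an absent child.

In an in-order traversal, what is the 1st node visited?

In-order visits the left subtree, then the node, then the right subtree.
At E: no left child.
Visit E.
At E: go right to B.
  At B: go left to C.
    At C: go left to K.
      K is a leaf — visit K.
    Visit C.
    At C: go right to V.
      At V: go left to D.
        D is a leaf — visit D.
      Visit V.
      At V: go right to S.
        S is a leaf — visit S.
  Visit B.
  At B: go right to Y.
    At Y: no left child.
    Visit Y.
    At Y: go right to A.
      At A: no left child.
      Visit A.
      At A: go right to M.
        At M: no left child.
        Visit M.
        At M: go right to U.
          At U: go left to J.
            J is a leaf — visit J.
          Visit U.
          At U: no right child.
Full in-order sequence: E, K, C, D, V, S, B, Y, A, M, J, U.

E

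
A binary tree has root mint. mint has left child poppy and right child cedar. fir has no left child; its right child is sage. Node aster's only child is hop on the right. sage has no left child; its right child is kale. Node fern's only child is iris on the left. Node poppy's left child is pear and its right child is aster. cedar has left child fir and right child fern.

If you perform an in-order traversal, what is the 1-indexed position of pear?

In-order visits the left subtree, then the node, then the right subtree.
At mint: go left to poppy.
  At poppy: go left to pear.
    pear is a leaf — visit pear.
  Visit poppy.
  At poppy: go right to aster.
    At aster: no left child.
    Visit aster.
    At aster: go right to hop.
      hop is a leaf — visit hop.
Visit mint.
At mint: go right to cedar.
  At cedar: go left to fir.
    At fir: no left child.
    Visit fir.
    At fir: go right to sage.
      At sage: no left child.
      Visit sage.
      At sage: go right to kale.
        kale is a leaf — visit kale.
  Visit cedar.
  At cedar: go right to fern.
    At fern: go left to iris.
      iris is a leaf — visit iris.
    Visit fern.
    At fern: no right child.
Full in-order sequence: pear, poppy, aster, hop, mint, fir, sage, kale, cedar, iris, fern.

1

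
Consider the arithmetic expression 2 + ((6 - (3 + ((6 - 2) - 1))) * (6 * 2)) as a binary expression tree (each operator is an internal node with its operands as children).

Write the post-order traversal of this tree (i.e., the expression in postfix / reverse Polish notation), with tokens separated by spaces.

2 6 3 6 2 - 1 - + - 6 2 * * +

Post-order on an expression tree gives postfix notation: for each operator, emit left operand, right operand, then the operator.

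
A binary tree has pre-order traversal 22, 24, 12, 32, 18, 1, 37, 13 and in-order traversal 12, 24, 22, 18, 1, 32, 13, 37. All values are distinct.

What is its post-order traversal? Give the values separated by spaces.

12 24 1 18 13 37 32 22

The first element of pre-order is the root; it splits in-order into left and right subtrees.
Root 22: left subtree has 2 nodes {12, 24}, right has 5 {18, 1, 32, 13, 37}.
  Root 24: left subtree has 1 node {12}, right has 0 { }.
  Root 32: left subtree has 2 nodes {18, 1}, right has 2 {13, 37}.
    Root 18: left subtree has 0 nodes { }, right has 1 {1}.
    Root 37: left subtree has 1 node {13}, right has 0 { }.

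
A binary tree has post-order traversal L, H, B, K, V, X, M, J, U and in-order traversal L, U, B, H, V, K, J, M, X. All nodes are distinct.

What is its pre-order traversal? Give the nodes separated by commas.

U, L, J, V, B, H, K, M, X

The last element of post-order is the root; it splits in-order into left and right subtrees.
Root U: left subtree has 1 node {L}, right has 7 {B, H, V, K, J, M, X}.
  Root J: left subtree has 4 nodes {B, H, V, K}, right has 2 {M, X}.
    Root V: left subtree has 2 nodes {B, H}, right has 1 {K}.
      Root B: left subtree has 0 nodes { }, right has 1 {H}.
    Root M: left subtree has 0 nodes { }, right has 1 {X}.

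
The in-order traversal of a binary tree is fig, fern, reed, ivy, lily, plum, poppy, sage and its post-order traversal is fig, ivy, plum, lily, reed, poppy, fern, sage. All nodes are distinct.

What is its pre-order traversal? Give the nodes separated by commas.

The last element of post-order is the root; it splits in-order into left and right subtrees.
Root sage: left subtree has 7 nodes {fig, fern, reed, ivy, lily, plum, poppy}, right has 0 { }.
  Root fern: left subtree has 1 node {fig}, right has 5 {reed, ivy, lily, plum, poppy}.
    Root poppy: left subtree has 4 nodes {reed, ivy, lily, plum}, right has 0 { }.
      Root reed: left subtree has 0 nodes { }, right has 3 {ivy, lily, plum}.
        Root lily: left subtree has 1 node {ivy}, right has 1 {plum}.

sage, fern, fig, poppy, reed, lily, ivy, plum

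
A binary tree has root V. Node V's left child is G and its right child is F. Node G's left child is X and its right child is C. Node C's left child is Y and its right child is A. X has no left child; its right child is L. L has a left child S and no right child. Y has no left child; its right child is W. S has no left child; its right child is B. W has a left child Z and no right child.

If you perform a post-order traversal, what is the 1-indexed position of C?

9

Post-order visits the left subtree, then the right subtree, then the node.
At V: go left to G.
  At G: go left to X.
    At X: no left child.
    At X: go right to L.
      At L: go left to S.
        At S: no left child.
        At S: go right to B.
          B is a leaf — visit B.
        Visit S.
      At L: no right child.
      Visit L.
    Visit X.
  At G: go right to C.
    At C: go left to Y.
      At Y: no left child.
      At Y: go right to W.
        At W: go left to Z.
          Z is a leaf — visit Z.
        At W: no right child.
        Visit W.
      Visit Y.
    At C: go right to A.
      A is a leaf — visit A.
    Visit C.
  Visit G.
At V: go right to F.
  F is a leaf — visit F.
Visit V.
Full post-order sequence: B, S, L, X, Z, W, Y, A, C, G, F, V.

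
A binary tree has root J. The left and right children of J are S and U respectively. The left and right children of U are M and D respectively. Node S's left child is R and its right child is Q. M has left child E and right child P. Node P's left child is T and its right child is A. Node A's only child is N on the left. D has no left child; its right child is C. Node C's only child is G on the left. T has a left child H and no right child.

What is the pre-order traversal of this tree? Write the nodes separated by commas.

Pre-order visits the node, then its left subtree, then its right subtree.
Visit J.
At J: go left to S.
  Visit S.
  At S: go left to R.
    R is a leaf — visit R.
  At S: go right to Q.
    Q is a leaf — visit Q.
At J: go right to U.
  Visit U.
  At U: go left to M.
    Visit M.
    At M: go left to E.
      E is a leaf — visit E.
    At M: go right to P.
      Visit P.
      At P: go left to T.
        Visit T.
        At T: go left to H.
          H is a leaf — visit H.
        At T: no right child.
      At P: go right to A.
        Visit A.
        At A: go left to N.
          N is a leaf — visit N.
        At A: no right child.
  At U: go right to D.
    Visit D.
    At D: no left child.
    At D: go right to C.
      Visit C.
      At C: go left to G.
        G is a leaf — visit G.
      At C: no right child.

J, S, R, Q, U, M, E, P, T, H, A, N, D, C, G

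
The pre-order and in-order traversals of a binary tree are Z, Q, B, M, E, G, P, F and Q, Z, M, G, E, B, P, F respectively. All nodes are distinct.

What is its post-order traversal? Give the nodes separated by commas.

Q, G, E, M, F, P, B, Z

The first element of pre-order is the root; it splits in-order into left and right subtrees.
Root Z: left subtree has 1 node {Q}, right has 6 {M, G, E, B, P, F}.
  Root B: left subtree has 3 nodes {M, G, E}, right has 2 {P, F}.
    Root M: left subtree has 0 nodes { }, right has 2 {G, E}.
      Root E: left subtree has 1 node {G}, right has 0 { }.
    Root P: left subtree has 0 nodes { }, right has 1 {F}.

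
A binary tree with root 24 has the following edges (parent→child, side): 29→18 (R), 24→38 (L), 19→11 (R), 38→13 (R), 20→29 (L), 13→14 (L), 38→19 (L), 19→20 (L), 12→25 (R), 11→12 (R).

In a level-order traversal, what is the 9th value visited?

12

Level-order visits nodes level by level from the root, left to right within each level.
Level 0: 24
Level 1: 38
Level 2: 19, 13
Level 3: 20, 11, 14
Level 4: 29, 12
Level 5: 18, 25
Full level-order sequence: 24, 38, 19, 13, 20, 11, 14, 29, 12, 18, 25.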